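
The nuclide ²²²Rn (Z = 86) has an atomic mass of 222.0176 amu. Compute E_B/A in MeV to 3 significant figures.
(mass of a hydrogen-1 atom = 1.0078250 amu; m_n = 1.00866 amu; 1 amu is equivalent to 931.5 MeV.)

Mass of separated nucleons = 86(1.0078250) + 136(1.00866) = 86.6729500 + 137.17776 = 223.8507100 amu
The mass defect is 223.8507100 − 222.0176 = 1.8331100 amu.
E_B = 1.8331100 × 931.5 = 1707.54 MeV
Dividing by A = 222 gives 7.692 MeV per nucleon.

7.69 MeV/nucleon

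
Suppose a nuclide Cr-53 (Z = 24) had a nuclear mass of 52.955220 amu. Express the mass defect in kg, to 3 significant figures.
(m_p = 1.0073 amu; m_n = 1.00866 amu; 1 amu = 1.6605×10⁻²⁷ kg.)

Total constituent mass: 24 × 1.0073 + 29 × 1.00866 = 53.42634 amu
Δm = 53.42634 − 52.955220 = 0.471120 amu
In SI units: 0.471120 amu × 1.6605×10⁻²⁷ kg/amu = 7.8229e-28 kg

7.82e-28 kg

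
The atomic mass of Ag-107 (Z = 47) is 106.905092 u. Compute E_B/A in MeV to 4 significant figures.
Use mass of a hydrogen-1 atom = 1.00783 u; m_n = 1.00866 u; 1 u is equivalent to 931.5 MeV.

8.553 MeV/nucleon

Total constituent mass: 47 × 1.00783 + 60 × 1.00866 = 107.88761 u
The mass defect is 107.88761 − 106.905092 = 0.982518 u.
E_B = 0.982518 × 931.5 = 915.216 MeV
BE/A = 915.216 MeV / 107 = 8.553 MeV/nucleon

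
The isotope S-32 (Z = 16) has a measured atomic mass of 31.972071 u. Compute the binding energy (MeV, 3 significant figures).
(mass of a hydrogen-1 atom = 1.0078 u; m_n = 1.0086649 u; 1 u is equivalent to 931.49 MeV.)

271 MeV

With 16 protons and 16 neutrons (A = 32):
Σm = 16·m(¹H) + 16·m_n = 16.1248 + 16.1386384 = 32.2634384 u
The mass defect is 32.2634384 − 31.972071 = 0.2913674 u.
Binding energy = Δm·c² = 0.2913674 × 931.49 MeV/u = 271.406 MeV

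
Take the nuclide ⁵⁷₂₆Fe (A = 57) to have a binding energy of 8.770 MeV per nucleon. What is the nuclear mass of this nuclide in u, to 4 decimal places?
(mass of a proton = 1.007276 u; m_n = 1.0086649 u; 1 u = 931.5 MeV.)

56.9211 u

Total binding energy = 57 × 8.770 = 499.890 MeV
Mass defect = 499.890 MeV / (931.5 MeV/u) = 0.536651 u
Constituent mass = 26(1.007276) + 31(1.0086649) = 57.4577879 u
Nuclear mass = 57.4577879 − 0.536651 = 56.9211369 u ≈ 56.9211 u (to 4 decimal places)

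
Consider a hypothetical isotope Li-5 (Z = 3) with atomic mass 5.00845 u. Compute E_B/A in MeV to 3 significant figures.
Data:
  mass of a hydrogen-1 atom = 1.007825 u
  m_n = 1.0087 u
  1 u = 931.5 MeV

6.04 MeV/nucleon

Σm = 3·m(¹H) + 2·m_n = 3.023475 + 2.0174 = 5.040875 u
The mass defect is 5.040875 − 5.00845 = 0.032425 u.
Converting to energy: 0.032425 u × 931.5 MeV/u = 30.2039 MeV
BE/A = 30.2039 MeV / 5 = 6.041 MeV/nucleon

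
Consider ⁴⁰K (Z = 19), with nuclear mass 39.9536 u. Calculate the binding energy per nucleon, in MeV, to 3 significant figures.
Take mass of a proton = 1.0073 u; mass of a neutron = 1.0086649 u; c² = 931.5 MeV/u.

Σm = 19·m_p + 21·m_n = 19.1387 + 21.1819629 = 40.3206629 u
Mass defect Δm = 40.3206629 − 39.9536 = 0.3670629 u
Converting to energy: 0.3670629 u × 931.5 MeV/u = 341.919 MeV
Dividing by A = 40 gives 8.548 MeV per nucleon.

8.55 MeV/nucleon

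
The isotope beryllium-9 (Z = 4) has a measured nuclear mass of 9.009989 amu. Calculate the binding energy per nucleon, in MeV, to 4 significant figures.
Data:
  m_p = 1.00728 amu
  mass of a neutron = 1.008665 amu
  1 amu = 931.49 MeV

6.464 MeV/nucleon

Mass of separated nucleons = 4(1.00728) + 5(1.008665) = 4.02912 + 5.043325 = 9.072445 amu
Mass defect Δm = 9.072445 − 9.009989 = 0.062456 amu
Binding energy = Δm·c² = 0.062456 × 931.49 MeV/amu = 58.1771 MeV
Per nucleon: 58.1771 / 9 = 6.464 MeV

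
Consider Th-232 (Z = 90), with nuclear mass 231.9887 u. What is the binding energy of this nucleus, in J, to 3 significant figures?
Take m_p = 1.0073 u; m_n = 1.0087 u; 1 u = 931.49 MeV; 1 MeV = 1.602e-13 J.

Z = 90, so N = A − Z = 232 − 90 = 142.
Mass of separated nucleons = 90(1.0073) + 142(1.0087) = 90.6570 + 143.2354 = 233.8924 u
Δm = 233.8924 − 231.9887 = 1.9037 u
Converting to energy: 1.9037 u × 931.49 MeV/u = 1773.28 MeV
In joules: 1773.28 MeV × 1.602e-13 J/MeV = 2.8408e-10 J

2.84e-10 J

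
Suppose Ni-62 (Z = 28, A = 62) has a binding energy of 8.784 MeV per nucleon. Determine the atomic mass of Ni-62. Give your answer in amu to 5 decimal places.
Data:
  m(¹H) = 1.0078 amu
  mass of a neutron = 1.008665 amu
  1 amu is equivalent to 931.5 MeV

Total binding energy = 62 × 8.784 = 544.608 MeV
Mass defect = 544.608 MeV / (931.5 MeV/amu) = 0.5846570 amu
Constituent mass = 28(1.0078) + 34(1.008665) = 62.513010 amu
Atomic mass = 62.513010 − 0.5846570 = 61.9283530 amu ≈ 61.92835 amu (to 5 decimal places)

61.92835 amu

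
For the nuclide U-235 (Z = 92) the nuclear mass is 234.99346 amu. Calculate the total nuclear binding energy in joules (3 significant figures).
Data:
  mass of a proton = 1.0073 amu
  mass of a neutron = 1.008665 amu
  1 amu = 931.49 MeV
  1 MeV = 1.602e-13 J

The nucleus contains 92 protons and 235 − 92 = 143 neutrons.
Mass of separated nucleons = 92(1.0073) + 143(1.008665) = 92.6716 + 144.239095 = 236.910695 amu
The mass defect is 236.910695 − 234.99346 = 1.917235 amu.
E_B = 1.917235 × 931.49 = 1785.89 MeV
In joules: 1785.89 MeV × 1.602e-13 J/MeV = 2.8610e-10 J

2.86e-10 J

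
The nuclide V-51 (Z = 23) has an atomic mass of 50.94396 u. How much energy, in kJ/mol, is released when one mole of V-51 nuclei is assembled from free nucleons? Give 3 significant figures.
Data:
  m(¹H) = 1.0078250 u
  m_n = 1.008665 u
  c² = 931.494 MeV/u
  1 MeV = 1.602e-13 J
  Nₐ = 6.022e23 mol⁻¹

4.30e+10 kJ/mol

With 23 protons and 28 neutrons (A = 51):
Total constituent mass: 23 × 1.0078250 + 28 × 1.008665 = 51.4225950 u
Δm = 51.4225950 − 50.94396 = 0.4786350 u
Binding energy = Δm·c² = 0.4786350 × 931.494 MeV/u = 445.846 MeV
Per nucleus in joules: 445.846 MeV × 1.602e-13 J/MeV = 7.1425e-11 J
Per mole: 7.1425e-11 J × 6.022e23 mol⁻¹ = 4.3012e+13 J/mol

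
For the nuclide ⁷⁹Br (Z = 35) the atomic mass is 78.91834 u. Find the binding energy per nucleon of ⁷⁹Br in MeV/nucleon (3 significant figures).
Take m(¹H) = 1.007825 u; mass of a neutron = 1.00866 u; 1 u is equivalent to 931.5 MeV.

Total constituent mass: 35 × 1.007825 + 44 × 1.00866 = 79.654915 u
Δm = 79.654915 − 78.91834 = 0.736575 u
Converting to energy: 0.736575 u × 931.5 MeV/u = 686.120 MeV
BE/A = 686.120 MeV / 79 = 8.685 MeV/nucleon

8.69 MeV/nucleon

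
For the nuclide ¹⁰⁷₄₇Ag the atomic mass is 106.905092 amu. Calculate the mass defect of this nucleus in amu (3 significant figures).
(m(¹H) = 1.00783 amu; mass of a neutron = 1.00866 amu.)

With 47 protons and 60 neutrons (A = 107):
Σm = 47·m(¹H) + 60·m_n = 47.36801 + 60.51960 = 107.88761 amu
The mass defect is 107.88761 − 106.905092 = 0.982518 amu.

0.983 amu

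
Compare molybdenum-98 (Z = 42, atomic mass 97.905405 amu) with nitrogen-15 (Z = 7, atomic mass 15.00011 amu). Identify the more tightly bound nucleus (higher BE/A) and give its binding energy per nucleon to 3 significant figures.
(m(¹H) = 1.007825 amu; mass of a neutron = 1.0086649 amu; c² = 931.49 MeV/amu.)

molybdenum-98: Σm = 42(1.007825) + 56(1.0086649) = 98.8138844 amu; Δm = 0.9084794 amu; E_B = 846.24 MeV; E_B/A = 8.635 MeV
nitrogen-15: Σm = 7(1.007825) + 8(1.0086649) = 15.1240942 amu; Δm = 0.1239842 amu; E_B = 115.49 MeV; E_B/A = 7.699 MeV
molybdenum-98 has the higher binding energy per nucleon, so it is the more tightly bound nucleus.

molybdenum-98; 8.64 MeV/nucleon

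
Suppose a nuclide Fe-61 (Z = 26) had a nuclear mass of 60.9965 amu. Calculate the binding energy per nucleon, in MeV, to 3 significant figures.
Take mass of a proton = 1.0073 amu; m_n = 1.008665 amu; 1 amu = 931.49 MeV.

7.58 MeV/nucleon

Σm = 26·m_p + 35·m_n = 26.1898 + 35.303275 = 61.493075 amu
Mass defect Δm = 61.493075 − 60.9965 = 0.496575 amu
E_B = 0.496575 × 931.49 = 462.555 MeV
Per nucleon: 462.555 / 61 = 7.583 MeV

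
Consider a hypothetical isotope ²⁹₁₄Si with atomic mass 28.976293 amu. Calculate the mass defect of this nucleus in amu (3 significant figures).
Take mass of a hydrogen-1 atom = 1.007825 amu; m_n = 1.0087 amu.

Σm = 14·m(¹H) + 15·m_n = 14.109550 + 15.1305 = 29.240050 amu
The mass defect is 29.240050 − 28.976293 = 0.263757 amu.

0.264 amu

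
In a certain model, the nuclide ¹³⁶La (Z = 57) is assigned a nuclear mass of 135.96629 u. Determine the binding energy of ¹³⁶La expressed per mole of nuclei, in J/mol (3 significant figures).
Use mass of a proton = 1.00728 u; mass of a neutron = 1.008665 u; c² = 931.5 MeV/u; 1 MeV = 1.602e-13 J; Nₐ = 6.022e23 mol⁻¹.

Total constituent mass: 57 × 1.00728 + 79 × 1.008665 = 137.099495 u
Mass defect Δm = 137.099495 − 135.96629 = 1.133205 u
Converting to energy: 1.133205 u × 931.5 MeV/u = 1055.58 MeV
Per nucleus in joules: 1055.58 MeV × 1.602e-13 J/MeV = 1.6910e-10 J
Per mole: 1.6910e-10 J × 6.022e23 mol⁻¹ = 1.0183e+14 J/mol

1.02e+14 J/mol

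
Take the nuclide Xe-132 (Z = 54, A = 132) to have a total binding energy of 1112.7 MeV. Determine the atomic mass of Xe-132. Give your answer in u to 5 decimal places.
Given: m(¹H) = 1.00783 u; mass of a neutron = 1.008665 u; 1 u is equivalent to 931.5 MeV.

131.90417 u

Mass defect = 1112.7 MeV / (931.5 MeV/u) = 1.1945250 u
Constituent mass = 54(1.00783) + 78(1.008665) = 133.098690 u
Atomic mass = 133.098690 − 1.1945250 = 131.9041650 u ≈ 131.90417 u (to 5 decimal places)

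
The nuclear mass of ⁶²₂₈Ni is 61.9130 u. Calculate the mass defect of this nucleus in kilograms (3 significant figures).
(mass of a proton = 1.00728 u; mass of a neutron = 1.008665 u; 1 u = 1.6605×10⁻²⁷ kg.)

With 28 protons and 34 neutrons (A = 62):
Total constituent mass: 28 × 1.00728 + 34 × 1.008665 = 62.498450 u
The mass defect is 62.498450 − 61.9130 = 0.585450 u.
In SI units: 0.585450 u × 1.6605×10⁻²⁷ kg/u = 9.7214e-28 kg

9.72e-28 kg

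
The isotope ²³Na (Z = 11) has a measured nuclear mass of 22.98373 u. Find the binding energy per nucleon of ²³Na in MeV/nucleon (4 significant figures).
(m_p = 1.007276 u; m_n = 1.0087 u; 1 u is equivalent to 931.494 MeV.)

With 11 protons and 12 neutrons (A = 23):
Σm = 11·m_p + 12·m_n = 11.080036 + 12.1044 = 23.184436 u
Mass defect Δm = 23.184436 − 22.98373 = 0.200706 u
Binding energy = Δm·c² = 0.200706 × 931.494 MeV/u = 186.956 MeV
Dividing by A = 23 gives 8.129 MeV per nucleon.

8.129 MeV/nucleon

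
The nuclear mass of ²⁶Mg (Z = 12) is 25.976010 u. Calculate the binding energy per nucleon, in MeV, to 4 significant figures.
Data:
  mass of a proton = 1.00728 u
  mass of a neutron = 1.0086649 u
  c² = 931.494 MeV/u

8.335 MeV/nucleon

Total constituent mass: 12 × 1.00728 + 14 × 1.0086649 = 26.2086686 u
The mass defect is 26.2086686 − 25.976010 = 0.2326586 u.
Binding energy = Δm·c² = 0.2326586 × 931.494 MeV/u = 216.720 MeV
Dividing by A = 26 gives 8.335 MeV per nucleon.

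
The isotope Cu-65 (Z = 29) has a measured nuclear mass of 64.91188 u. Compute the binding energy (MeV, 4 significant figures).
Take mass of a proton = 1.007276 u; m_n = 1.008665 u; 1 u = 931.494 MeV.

569.2 MeV

Σm = 29·m_p + 36·m_n = 29.211004 + 36.311940 = 65.522944 u
The mass defect is 65.522944 − 64.91188 = 0.611064 u.
E_B = 0.611064 × 931.494 = 569.202 MeV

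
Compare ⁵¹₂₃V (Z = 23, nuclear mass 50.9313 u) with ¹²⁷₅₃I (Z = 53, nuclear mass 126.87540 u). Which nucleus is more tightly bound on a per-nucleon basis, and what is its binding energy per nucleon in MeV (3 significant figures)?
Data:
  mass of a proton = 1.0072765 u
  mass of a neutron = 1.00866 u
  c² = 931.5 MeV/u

⁵¹₂₃V: Σm = 23(1.0072765) + 28(1.00866) = 51.4098395 u; Δm = 0.4785395 u; E_B = 445.76 MeV; E_B/A = 8.740 MeV
¹²⁷₅₃I: Σm = 53(1.0072765) + 74(1.00866) = 128.0264945 u; Δm = 1.1510945 u; E_B = 1072.2 MeV; E_B/A = 8.443 MeV
⁵¹₂₃V has the higher binding energy per nucleon, so it is the more tightly bound nucleus.

⁵¹₂₃V; 8.74 MeV/nucleon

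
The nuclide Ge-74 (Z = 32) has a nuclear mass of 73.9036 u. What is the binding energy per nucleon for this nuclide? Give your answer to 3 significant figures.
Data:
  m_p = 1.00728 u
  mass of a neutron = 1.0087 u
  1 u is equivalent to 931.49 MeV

8.75 MeV/nucleon

Mass of separated nucleons = 32(1.00728) + 42(1.0087) = 32.23296 + 42.3654 = 74.59836 u
Mass defect Δm = 74.59836 − 73.9036 = 0.69476 u
Converting to energy: 0.69476 u × 931.49 MeV/u = 647.162 MeV
Per nucleon: 647.162 / 74 = 8.745 MeV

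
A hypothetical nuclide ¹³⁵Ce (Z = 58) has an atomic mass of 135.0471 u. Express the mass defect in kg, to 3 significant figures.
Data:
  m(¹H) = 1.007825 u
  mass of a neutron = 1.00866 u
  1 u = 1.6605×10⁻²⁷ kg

1.78e-27 kg

Σm = 58·m(¹H) + 77·m_n = 58.453850 + 77.66682 = 136.120670 u
The mass defect is 136.120670 − 135.0471 = 1.073570 u.
In SI units: 1.073570 u × 1.6605×10⁻²⁷ kg/u = 1.7827e-27 kg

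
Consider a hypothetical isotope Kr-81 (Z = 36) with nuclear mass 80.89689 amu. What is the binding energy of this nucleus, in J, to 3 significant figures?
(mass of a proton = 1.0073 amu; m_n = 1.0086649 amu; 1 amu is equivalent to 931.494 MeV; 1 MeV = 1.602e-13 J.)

Σm = 36·m_p + 45·m_n = 36.2628 + 45.3899205 = 81.6527205 amu
Mass defect Δm = 81.6527205 − 80.89689 = 0.7558305 amu
E_B = 0.7558305 × 931.494 = 704.052 MeV
In joules: 704.052 MeV × 1.602e-13 J/MeV = 1.1279e-10 J

1.13e-10 J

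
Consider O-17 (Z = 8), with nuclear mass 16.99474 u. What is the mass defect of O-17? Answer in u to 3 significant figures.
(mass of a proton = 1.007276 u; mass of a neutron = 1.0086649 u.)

Mass of separated nucleons = 8(1.007276) + 9(1.0086649) = 8.058208 + 9.0779841 = 17.1361921 u
The mass defect is 17.1361921 − 16.99474 = 0.1414521 u.

0.141 u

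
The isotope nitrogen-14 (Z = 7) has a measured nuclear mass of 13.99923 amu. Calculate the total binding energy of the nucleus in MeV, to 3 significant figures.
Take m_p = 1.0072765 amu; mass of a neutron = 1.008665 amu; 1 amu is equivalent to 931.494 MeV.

105 MeV

Total constituent mass: 7 × 1.0072765 + 7 × 1.008665 = 14.1115905 amu
Mass defect Δm = 14.1115905 − 13.99923 = 0.1123605 amu
Converting to energy: 0.1123605 amu × 931.494 MeV/amu = 104.663 MeV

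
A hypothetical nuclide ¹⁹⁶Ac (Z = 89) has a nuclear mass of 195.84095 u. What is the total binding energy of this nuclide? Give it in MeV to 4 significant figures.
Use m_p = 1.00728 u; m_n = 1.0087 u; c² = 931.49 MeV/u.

Total constituent mass: 89 × 1.00728 + 107 × 1.0087 = 197.57882 u
The mass defect is 197.57882 − 195.84095 = 1.73787 u.
E_B = 1.73787 × 931.49 = 1618.81 MeV

1619 MeV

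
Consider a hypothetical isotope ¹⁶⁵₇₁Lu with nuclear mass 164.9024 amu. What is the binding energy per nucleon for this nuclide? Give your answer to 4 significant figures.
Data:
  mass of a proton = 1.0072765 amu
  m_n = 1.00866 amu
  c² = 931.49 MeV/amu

8.063 MeV/nucleon

Mass of separated nucleons = 71(1.0072765) + 94(1.00866) = 71.5166315 + 94.81404 = 166.3306715 amu
The mass defect is 166.3306715 − 164.9024 = 1.4282715 amu.
Converting to energy: 1.4282715 amu × 931.49 MeV/amu = 1330.42 MeV
Per nucleon: 1330.42 / 165 = 8.063 MeV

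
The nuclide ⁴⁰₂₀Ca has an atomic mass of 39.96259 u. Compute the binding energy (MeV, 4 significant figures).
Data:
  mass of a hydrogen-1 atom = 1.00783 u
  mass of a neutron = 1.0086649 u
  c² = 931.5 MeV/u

With 20 protons and 20 neutrons (A = 40):
Mass of separated nucleons = 20(1.00783) + 20(1.0086649) = 20.15660 + 20.1732980 = 40.3298980 u
Δm = 40.3298980 − 39.96259 = 0.3673080 u
Converting to energy: 0.3673080 u × 931.5 MeV/u = 342.147 MeV

342.1 MeV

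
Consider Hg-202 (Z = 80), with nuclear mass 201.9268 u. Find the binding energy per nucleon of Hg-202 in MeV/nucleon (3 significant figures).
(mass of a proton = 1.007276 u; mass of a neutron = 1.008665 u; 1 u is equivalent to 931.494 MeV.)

7.90 MeV/nucleon

Z = 80, so N = A − Z = 202 − 80 = 122.
Σm = 80·m_p + 122·m_n = 80.582080 + 123.057130 = 203.639210 u
Δm = 203.639210 − 201.9268 = 1.712410 u
Binding energy = Δm·c² = 1.712410 × 931.494 MeV/u = 1595.10 MeV
BE/A = 1595.10 MeV / 202 = 7.897 MeV/nucleon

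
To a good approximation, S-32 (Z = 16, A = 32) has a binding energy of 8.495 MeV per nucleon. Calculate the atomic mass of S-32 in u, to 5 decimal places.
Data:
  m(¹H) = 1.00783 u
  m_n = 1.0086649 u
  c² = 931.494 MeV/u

Total binding energy = 32 × 8.495 = 271.840 MeV
Mass defect = 271.840 MeV / (931.494 MeV/u) = 0.2918323 u
Constituent mass = 16(1.00783) + 16(1.0086649) = 32.2639184 u
Atomic mass = 32.2639184 − 0.2918323 = 31.9720861 u ≈ 31.97209 u (to 5 decimal places)

31.97209 u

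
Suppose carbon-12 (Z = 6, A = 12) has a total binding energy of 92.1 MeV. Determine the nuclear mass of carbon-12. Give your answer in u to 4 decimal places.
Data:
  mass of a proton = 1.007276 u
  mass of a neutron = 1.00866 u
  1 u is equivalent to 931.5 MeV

Mass defect = 92.1 MeV / (931.5 MeV/u) = 0.098873 u
Constituent mass = 6(1.007276) + 6(1.00866) = 12.095616 u
Nuclear mass = 12.095616 − 0.098873 = 11.996743 u ≈ 11.9967 u (to 4 decimal places)

11.9967 u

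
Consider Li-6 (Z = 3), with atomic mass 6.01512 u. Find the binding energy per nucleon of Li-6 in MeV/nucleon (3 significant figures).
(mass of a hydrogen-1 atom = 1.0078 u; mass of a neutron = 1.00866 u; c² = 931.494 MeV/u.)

With 3 protons and 3 neutrons (A = 6):
Total constituent mass: 3 × 1.0078 + 3 × 1.00866 = 6.04938 u
The mass defect is 6.04938 − 6.01512 = 0.03426 u.
E_B = 0.03426 × 931.494 = 31.9130 MeV
Per nucleon: 31.9130 / 6 = 5.319 MeV

5.32 MeV/nucleon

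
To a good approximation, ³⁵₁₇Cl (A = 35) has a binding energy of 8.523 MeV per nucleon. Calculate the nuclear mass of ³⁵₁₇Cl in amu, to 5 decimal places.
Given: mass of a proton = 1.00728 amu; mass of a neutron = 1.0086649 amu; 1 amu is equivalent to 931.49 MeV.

34.95948 amu

Total binding energy = 35 × 8.523 = 298.305 MeV
Mass defect = 298.305 MeV / (931.49 MeV/amu) = 0.3202450 amu
Constituent mass = 17(1.00728) + 18(1.0086649) = 35.2797282 amu
Nuclear mass = 35.2797282 − 0.3202450 = 34.9594832 amu ≈ 34.95948 amu (to 5 decimal places)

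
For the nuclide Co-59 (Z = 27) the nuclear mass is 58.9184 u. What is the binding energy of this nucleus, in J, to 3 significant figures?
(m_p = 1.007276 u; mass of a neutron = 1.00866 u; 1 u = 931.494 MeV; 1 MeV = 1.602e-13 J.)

8.28e-11 J

Z = 27, so N = A − Z = 59 − 27 = 32.
Mass of separated nucleons = 27(1.007276) + 32(1.00866) = 27.196452 + 32.27712 = 59.473572 u
The mass defect is 59.473572 − 58.9184 = 0.555172 u.
Binding energy = Δm·c² = 0.555172 × 931.494 MeV/u = 517.139 MeV
In joules: 517.139 MeV × 1.602e-13 J/MeV = 8.2846e-11 J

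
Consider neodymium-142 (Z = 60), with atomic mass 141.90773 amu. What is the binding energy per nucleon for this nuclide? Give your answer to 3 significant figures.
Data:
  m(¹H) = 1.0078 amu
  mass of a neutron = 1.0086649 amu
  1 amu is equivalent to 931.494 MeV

8.34 MeV/nucleon

The nucleus contains 60 protons and 142 − 60 = 82 neutrons.
Total constituent mass: 60 × 1.0078 + 82 × 1.0086649 = 143.1785218 amu
Mass defect Δm = 143.1785218 − 141.90773 = 1.2707918 amu
E_B = 1.2707918 × 931.494 = 1183.73 MeV
BE/A = 1183.73 MeV / 142 = 8.336 MeV/nucleon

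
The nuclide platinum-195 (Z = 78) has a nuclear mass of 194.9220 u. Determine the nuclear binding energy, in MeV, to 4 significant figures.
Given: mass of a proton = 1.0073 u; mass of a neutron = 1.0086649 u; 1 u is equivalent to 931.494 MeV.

With 78 protons and 117 neutrons (A = 195):
Total constituent mass: 78 × 1.0073 + 117 × 1.0086649 = 196.5831933 u
The mass defect is 196.5831933 − 194.9220 = 1.6611933 u.
Binding energy = Δm·c² = 1.6611933 × 931.494 MeV/u = 1547.39 MeV

1547 MeV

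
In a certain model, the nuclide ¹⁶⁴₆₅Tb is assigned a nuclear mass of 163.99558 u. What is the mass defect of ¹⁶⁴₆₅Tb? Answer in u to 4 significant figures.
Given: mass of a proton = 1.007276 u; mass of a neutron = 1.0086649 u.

1.335 u

Mass of separated nucleons = 65(1.007276) + 99(1.0086649) = 65.472940 + 99.8578251 = 165.3307651 u
Δm = 165.3307651 − 163.99558 = 1.3351851 u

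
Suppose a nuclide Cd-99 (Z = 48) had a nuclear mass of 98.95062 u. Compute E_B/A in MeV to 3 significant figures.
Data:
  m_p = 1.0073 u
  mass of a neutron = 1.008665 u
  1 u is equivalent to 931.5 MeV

With 48 protons and 51 neutrons (A = 99):
Mass of separated nucleons = 48(1.0073) + 51(1.008665) = 48.3504 + 51.441915 = 99.792315 u
Mass defect Δm = 99.792315 − 98.95062 = 0.841695 u
Converting to energy: 0.841695 u × 931.5 MeV/u = 784.039 MeV
Per nucleon: 784.039 / 99 = 7.920 MeV

7.92 MeV/nucleon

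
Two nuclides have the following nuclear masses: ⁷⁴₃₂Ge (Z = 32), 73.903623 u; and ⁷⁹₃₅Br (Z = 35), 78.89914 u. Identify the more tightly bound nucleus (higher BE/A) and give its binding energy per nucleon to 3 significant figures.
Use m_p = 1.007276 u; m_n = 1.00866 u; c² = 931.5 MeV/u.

⁷⁴₃₂Ge: Σm = 32(1.007276) + 42(1.00866) = 74.596552 u; Δm = 0.692929 u; E_B = 645.46 MeV; E_B/A = 8.722 MeV
⁷⁹₃₅Br: Σm = 35(1.007276) + 44(1.00866) = 79.635700 u; Δm = 0.736560 u; E_B = 686.11 MeV; E_B/A = 8.6849 MeV
⁷⁴₃₂Ge has the higher binding energy per nucleon, so it is the more tightly bound nucleus.

⁷⁴₃₂Ge; 8.72 MeV/nucleon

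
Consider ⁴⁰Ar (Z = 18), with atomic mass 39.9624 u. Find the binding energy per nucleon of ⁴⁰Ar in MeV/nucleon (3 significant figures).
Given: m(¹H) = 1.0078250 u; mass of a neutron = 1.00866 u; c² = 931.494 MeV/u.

8.59 MeV/nucleon

Σm = 18·m(¹H) + 22·m_n = 18.1408500 + 22.19052 = 40.3313700 u
The mass defect is 40.3313700 − 39.9624 = 0.3689700 u.
Binding energy = Δm·c² = 0.3689700 × 931.494 MeV/u = 343.693 MeV
BE/A = 343.693 MeV / 40 = 8.592 MeV/nucleon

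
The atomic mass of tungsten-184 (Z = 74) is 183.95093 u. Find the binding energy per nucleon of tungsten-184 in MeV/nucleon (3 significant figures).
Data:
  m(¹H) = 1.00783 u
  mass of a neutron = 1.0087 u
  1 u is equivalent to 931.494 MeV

The nucleus contains 74 protons and 184 − 74 = 110 neutrons.
Total constituent mass: 74 × 1.00783 + 110 × 1.0087 = 185.53642 u
The mass defect is 185.53642 − 183.95093 = 1.58549 u.
Converting to energy: 1.58549 u × 931.494 MeV/u = 1476.87 MeV
Per nucleon: 1476.87 / 184 = 8.026 MeV

8.03 MeV/nucleon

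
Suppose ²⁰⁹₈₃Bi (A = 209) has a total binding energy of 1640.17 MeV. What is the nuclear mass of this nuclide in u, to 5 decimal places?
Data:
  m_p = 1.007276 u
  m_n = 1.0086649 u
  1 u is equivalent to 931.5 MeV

208.93490 u

Mass defect = 1640.17 MeV / (931.5 MeV/u) = 1.7607837 u
Constituent mass = 83(1.007276) + 126(1.0086649) = 210.6956854 u
Nuclear mass = 210.6956854 − 1.7607837 = 208.9349017 u ≈ 208.93490 u (to 5 decimal places)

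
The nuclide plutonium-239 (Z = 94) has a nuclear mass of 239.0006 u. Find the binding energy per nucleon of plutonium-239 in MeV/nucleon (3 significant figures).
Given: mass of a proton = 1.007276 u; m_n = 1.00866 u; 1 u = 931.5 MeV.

Σm = 94·m_p + 145·m_n = 94.683944 + 146.25570 = 240.939644 u
The mass defect is 240.939644 − 239.0006 = 1.939044 u.
E_B = 1.939044 × 931.5 = 1806.22 MeV
Per nucleon: 1806.22 / 239 = 7.557 MeV

7.56 MeV/nucleon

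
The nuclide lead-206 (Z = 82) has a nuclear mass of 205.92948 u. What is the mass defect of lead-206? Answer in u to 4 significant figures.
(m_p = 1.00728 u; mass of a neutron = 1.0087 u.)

Total constituent mass: 82 × 1.00728 + 124 × 1.0087 = 207.67576 u
Mass defect Δm = 207.67576 − 205.92948 = 1.74628 u

1.746 u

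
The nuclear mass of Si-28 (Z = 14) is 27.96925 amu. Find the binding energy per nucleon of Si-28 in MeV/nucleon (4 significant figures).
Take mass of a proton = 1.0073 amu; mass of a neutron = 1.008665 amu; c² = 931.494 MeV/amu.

Mass of separated nucleons = 14(1.0073) + 14(1.008665) = 14.1022 + 14.121310 = 28.223510 amu
Mass defect Δm = 28.223510 − 27.96925 = 0.254260 amu
Converting to energy: 0.254260 amu × 931.494 MeV/amu = 236.842 MeV
BE/A = 236.842 MeV / 28 = 8.459 MeV/nucleon

8.459 MeV/nucleon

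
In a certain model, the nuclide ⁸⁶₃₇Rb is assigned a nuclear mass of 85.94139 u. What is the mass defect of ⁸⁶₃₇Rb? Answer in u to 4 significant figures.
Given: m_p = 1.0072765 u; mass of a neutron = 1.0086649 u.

Mass of separated nucleons = 37(1.0072765) + 49(1.0086649) = 37.2692305 + 49.4245801 = 86.6938106 u
Mass defect Δm = 86.6938106 − 85.94139 = 0.7524206 u

0.7524 u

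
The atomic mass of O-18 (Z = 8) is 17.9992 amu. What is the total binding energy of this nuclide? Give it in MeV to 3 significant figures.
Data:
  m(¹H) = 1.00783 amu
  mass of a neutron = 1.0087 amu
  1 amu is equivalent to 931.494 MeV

The nucleus contains 8 protons and 18 − 8 = 10 neutrons.
Total constituent mass: 8 × 1.00783 + 10 × 1.0087 = 18.14964 amu
The mass defect is 18.14964 − 17.9992 = 0.15044 amu.
E_B = 0.15044 × 931.494 = 140.134 MeV

140 MeV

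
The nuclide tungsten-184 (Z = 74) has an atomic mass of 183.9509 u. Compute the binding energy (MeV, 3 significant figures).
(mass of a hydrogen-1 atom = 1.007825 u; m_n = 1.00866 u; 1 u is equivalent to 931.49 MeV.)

Z = 74, so N = A − Z = 184 − 74 = 110.
Σm = 74·m(¹H) + 110·m_n = 74.579050 + 110.95260 = 185.531650 u
Δm = 185.531650 − 183.9509 = 1.580750 u
E_B = 1.580750 × 931.49 = 1472.45 MeV

1470 MeV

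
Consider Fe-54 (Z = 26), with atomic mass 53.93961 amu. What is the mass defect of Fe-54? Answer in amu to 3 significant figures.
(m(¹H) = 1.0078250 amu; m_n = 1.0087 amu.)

0.507 amu

The nucleus contains 26 protons and 54 − 26 = 28 neutrons.
Σm = 26·m(¹H) + 28·m_n = 26.2034500 + 28.2436 = 54.4470500 amu
Mass defect Δm = 54.4470500 − 53.93961 = 0.5074400 amu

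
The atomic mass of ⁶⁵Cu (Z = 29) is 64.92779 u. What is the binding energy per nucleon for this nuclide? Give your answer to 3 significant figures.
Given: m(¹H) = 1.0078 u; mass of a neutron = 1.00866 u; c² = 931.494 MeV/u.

8.74 MeV/nucleon

Mass of separated nucleons = 29(1.0078) + 36(1.00866) = 29.2262 + 36.31176 = 65.53796 u
The mass defect is 65.53796 − 64.92779 = 0.61017 u.
Converting to energy: 0.61017 u × 931.494 MeV/u = 568.370 MeV
BE/A = 568.370 MeV / 65 = 8.744 MeV/nucleon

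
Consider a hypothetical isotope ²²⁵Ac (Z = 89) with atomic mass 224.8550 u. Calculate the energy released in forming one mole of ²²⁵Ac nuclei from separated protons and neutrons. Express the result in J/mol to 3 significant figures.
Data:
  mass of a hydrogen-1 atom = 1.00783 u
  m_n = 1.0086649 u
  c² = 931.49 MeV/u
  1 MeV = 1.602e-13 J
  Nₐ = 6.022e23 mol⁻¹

Σm = 89·m(¹H) + 136·m_n = 89.69687 + 137.1784264 = 226.8752964 u
Mass defect Δm = 226.8752964 − 224.8550 = 2.0202964 u
Converting to energy: 2.0202964 u × 931.49 MeV/u = 1881.89 MeV
Per nucleus in joules: 1881.89 MeV × 1.602e-13 J/MeV = 3.0148e-10 J
Per mole: 3.0148e-10 J × 6.022e23 mol⁻¹ = 1.8155e+14 J/mol

1.82e+14 J/mol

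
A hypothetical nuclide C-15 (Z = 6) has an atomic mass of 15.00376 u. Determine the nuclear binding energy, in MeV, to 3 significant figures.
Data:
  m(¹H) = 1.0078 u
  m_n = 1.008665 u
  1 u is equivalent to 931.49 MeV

With 6 protons and 9 neutrons (A = 15):
Mass of separated nucleons = 6(1.0078) + 9(1.008665) = 6.0468 + 9.077985 = 15.124785 u
The mass defect is 15.124785 − 15.00376 = 0.121025 u.
E_B = 0.121025 × 931.49 = 112.734 MeV

113 MeV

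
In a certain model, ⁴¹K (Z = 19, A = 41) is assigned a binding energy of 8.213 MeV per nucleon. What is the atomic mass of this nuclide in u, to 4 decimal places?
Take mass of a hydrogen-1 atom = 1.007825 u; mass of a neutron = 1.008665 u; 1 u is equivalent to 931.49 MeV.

Total binding energy = 41 × 8.213 = 336.733 MeV
Mass defect = 336.733 MeV / (931.49 MeV/u) = 0.361499 u
Constituent mass = 19(1.007825) + 22(1.008665) = 41.339305 u
Atomic mass = 41.339305 − 0.361499 = 40.977806 u ≈ 40.9778 u (to 4 decimal places)

40.9778 u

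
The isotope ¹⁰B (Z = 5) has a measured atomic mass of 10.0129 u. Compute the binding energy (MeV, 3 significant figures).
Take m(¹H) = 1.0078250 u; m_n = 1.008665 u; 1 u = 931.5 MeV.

Z = 5, so N = A − Z = 10 − 5 = 5.
Total constituent mass: 5 × 1.0078250 + 5 × 1.008665 = 10.0824500 u
Mass defect Δm = 10.0824500 − 10.0129 = 0.0695500 u
Binding energy = Δm·c² = 0.0695500 × 931.5 MeV/u = 64.7858 MeV

64.8 MeV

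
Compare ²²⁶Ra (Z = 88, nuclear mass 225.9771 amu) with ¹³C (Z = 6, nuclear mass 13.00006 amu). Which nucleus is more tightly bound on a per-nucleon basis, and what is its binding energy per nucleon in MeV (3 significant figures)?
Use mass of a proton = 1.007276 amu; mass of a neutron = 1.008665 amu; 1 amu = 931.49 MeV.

²²⁶Ra; 7.66 MeV/nucleon

²²⁶Ra: Σm = 88(1.007276) + 138(1.008665) = 227.836058 amu; Δm = 1.858958 amu; E_B = 1731.6 MeV; E_B/A = 7.662 MeV
¹³C: Σm = 6(1.007276) + 7(1.008665) = 13.104311 amu; Δm = 0.104251 amu; E_B = 97.109 MeV; E_B/A = 7.470 MeV
²²⁶Ra has the higher binding energy per nucleon, so it is the more tightly bound nucleus.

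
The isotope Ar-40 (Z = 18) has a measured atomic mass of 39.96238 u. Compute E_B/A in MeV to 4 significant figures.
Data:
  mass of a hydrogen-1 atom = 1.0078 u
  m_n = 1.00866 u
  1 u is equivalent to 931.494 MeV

8.582 MeV/nucleon

With 18 protons and 22 neutrons (A = 40):
Mass of separated nucleons = 18(1.0078) + 22(1.00866) = 18.1404 + 22.19052 = 40.33092 u
Δm = 40.33092 − 39.96238 = 0.36854 u
Converting to energy: 0.36854 u × 931.494 MeV/u = 343.293 MeV
Dividing by A = 40 gives 8.582 MeV per nucleon.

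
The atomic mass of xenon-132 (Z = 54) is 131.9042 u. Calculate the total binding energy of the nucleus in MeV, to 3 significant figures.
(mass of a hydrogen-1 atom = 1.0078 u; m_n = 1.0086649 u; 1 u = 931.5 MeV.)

1110 MeV

Mass of separated nucleons = 54(1.0078) + 78(1.0086649) = 54.4212 + 78.6758622 = 133.0970622 u
Δm = 133.0970622 − 131.9042 = 1.1928622 u
Converting to energy: 1.1928622 u × 931.5 MeV/u = 1111.15 MeV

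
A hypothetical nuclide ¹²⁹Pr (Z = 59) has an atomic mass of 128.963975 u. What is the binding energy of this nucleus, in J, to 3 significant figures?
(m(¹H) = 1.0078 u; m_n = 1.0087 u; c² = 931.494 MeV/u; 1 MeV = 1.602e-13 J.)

Z = 59, so N = A − Z = 129 − 59 = 70.
Mass of separated nucleons = 59(1.0078) + 70(1.0087) = 59.4602 + 70.6090 = 130.0692 u
The mass defect is 130.0692 − 128.963975 = 1.105225 u.
E_B = 1.105225 × 931.494 = 1029.51 MeV
In joules: 1029.51 MeV × 1.602e-13 J/MeV = 1.6493e-10 J

1.65e-10 J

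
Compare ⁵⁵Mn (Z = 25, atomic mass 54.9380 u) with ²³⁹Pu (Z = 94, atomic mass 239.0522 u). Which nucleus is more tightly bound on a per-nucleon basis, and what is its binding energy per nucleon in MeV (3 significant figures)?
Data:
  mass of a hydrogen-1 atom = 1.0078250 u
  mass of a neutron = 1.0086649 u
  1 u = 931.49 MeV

⁵⁵Mn: Σm = 25(1.0078250) + 30(1.0086649) = 55.4555720 u; Δm = 0.5175720 u; E_B = 482.11 MeV; E_B/A = 8.766 MeV
²³⁹Pu: Σm = 94(1.0078250) + 145(1.0086649) = 240.9919605 u; Δm = 1.9397605 u; E_B = 1806.9 MeV; E_B/A = 7.560 MeV
⁵⁵Mn has the higher binding energy per nucleon, so it is the more tightly bound nucleus.

⁵⁵Mn; 8.77 MeV/nucleon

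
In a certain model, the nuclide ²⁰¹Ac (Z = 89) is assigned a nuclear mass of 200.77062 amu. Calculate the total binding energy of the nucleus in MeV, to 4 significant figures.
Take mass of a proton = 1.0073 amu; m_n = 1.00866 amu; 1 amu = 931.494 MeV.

1722 MeV

The nucleus contains 89 protons and 201 − 89 = 112 neutrons.
Total constituent mass: 89 × 1.0073 + 112 × 1.00866 = 202.61962 amu
Δm = 202.61962 − 200.77062 = 1.84900 amu
E_B = 1.84900 × 931.494 = 1722.33 MeV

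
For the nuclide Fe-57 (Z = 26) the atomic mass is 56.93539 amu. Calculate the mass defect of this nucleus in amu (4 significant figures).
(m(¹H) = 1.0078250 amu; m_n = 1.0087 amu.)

0.5378 amu

With 26 protons and 31 neutrons (A = 57):
Σm = 26·m(¹H) + 31·m_n = 26.2034500 + 31.2697 = 57.4731500 amu
The mass defect is 57.4731500 − 56.93539 = 0.5377600 amu.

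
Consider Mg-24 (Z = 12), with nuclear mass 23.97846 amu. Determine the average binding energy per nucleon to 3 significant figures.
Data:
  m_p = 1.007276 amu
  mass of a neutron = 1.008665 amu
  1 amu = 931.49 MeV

8.26 MeV/nucleon

Z = 12, so N = A − Z = 24 − 12 = 12.
Mass of separated nucleons = 12(1.007276) + 12(1.008665) = 12.087312 + 12.103980 = 24.191292 amu
Mass defect Δm = 24.191292 − 23.97846 = 0.212832 amu
Converting to energy: 0.212832 amu × 931.49 MeV/amu = 198.251 MeV
BE/A = 198.251 MeV / 24 = 8.260 MeV/nucleon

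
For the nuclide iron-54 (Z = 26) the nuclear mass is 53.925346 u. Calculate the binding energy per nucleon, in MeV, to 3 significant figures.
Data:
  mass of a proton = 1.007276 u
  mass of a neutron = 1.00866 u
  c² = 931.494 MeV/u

8.73 MeV/nucleon

Mass of separated nucleons = 26(1.007276) + 28(1.00866) = 26.189176 + 28.24248 = 54.431656 u
The mass defect is 54.431656 − 53.925346 = 0.506310 u.
Binding energy = Δm·c² = 0.506310 × 931.494 MeV/u = 471.625 MeV
Dividing by A = 54 gives 8.734 MeV per nucleon.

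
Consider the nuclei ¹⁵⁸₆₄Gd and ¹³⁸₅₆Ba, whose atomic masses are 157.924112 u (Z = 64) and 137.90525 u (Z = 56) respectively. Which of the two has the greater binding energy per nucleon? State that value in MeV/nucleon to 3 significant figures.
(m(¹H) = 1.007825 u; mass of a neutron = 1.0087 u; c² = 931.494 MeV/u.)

¹³⁸₅₆Ba; 8.41 MeV/nucleon

¹⁵⁸₆₄Gd: Σm = 64(1.007825) + 94(1.0087) = 159.318600 u; Δm = 1.394488 u; E_B = 1298.96 MeV; E_B/A = 8.221 MeV
¹³⁸₅₆Ba: Σm = 56(1.007825) + 82(1.0087) = 139.151600 u; Δm = 1.246350 u; E_B = 1161.0 MeV; E_B/A = 8.413 MeV
¹³⁸₅₆Ba has the higher binding energy per nucleon, so it is the more tightly bound nucleus.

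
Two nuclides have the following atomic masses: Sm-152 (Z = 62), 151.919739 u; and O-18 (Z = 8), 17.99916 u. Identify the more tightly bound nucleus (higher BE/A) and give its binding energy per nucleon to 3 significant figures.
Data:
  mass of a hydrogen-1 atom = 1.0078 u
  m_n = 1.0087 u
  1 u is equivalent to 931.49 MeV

Sm-152; 8.25 MeV/nucleon

Sm-152: Σm = 62(1.0078) + 90(1.0087) = 153.2666 u; Δm = 1.346861 u; E_B = 1254.6 MeV; E_B/A = 8.254 MeV
O-18: Σm = 8(1.0078) + 10(1.0087) = 18.1494 u; Δm = 0.15024 u; E_B = 139.947 MeV; E_B/A = 7.7748 MeV
Sm-152 has the higher binding energy per nucleon, so it is the more tightly bound nucleus.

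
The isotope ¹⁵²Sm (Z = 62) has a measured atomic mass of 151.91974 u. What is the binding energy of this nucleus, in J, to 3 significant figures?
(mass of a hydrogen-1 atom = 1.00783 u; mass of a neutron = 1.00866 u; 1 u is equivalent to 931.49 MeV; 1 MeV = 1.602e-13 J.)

With 62 protons and 90 neutrons (A = 152):
Total constituent mass: 62 × 1.00783 + 90 × 1.00866 = 153.26486 u
Δm = 153.26486 − 151.91974 = 1.34512 u
Binding energy = Δm·c² = 1.34512 × 931.49 MeV/u = 1252.97 MeV
In joules: 1252.97 MeV × 1.602e-13 J/MeV = 2.0073e-10 J

2.01e-10 J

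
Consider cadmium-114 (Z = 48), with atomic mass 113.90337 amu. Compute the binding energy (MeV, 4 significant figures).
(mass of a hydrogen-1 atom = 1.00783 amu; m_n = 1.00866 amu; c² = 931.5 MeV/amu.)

With 48 protons and 66 neutrons (A = 114):
Mass of separated nucleons = 48(1.00783) + 66(1.00866) = 48.37584 + 66.57156 = 114.94740 amu
Mass defect Δm = 114.94740 − 113.90337 = 1.04403 amu
E_B = 1.04403 × 931.5 = 972.514 MeV

972.5 MeV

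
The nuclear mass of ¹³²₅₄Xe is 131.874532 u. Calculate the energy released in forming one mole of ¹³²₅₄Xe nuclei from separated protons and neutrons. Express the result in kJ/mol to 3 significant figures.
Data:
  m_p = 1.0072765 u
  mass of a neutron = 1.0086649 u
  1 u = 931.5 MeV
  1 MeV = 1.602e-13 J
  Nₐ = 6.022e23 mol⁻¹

1.07e+11 kJ/mol

Mass of separated nucleons = 54(1.0072765) + 78(1.0086649) = 54.3929310 + 78.6758622 = 133.0687932 u
Δm = 133.0687932 − 131.874532 = 1.1942612 u
Converting to energy: 1.1942612 u × 931.5 MeV/u = 1112.45 MeV
Per nucleus in joules: 1112.45 MeV × 1.602e-13 J/MeV = 1.7821e-10 J
Per mole: 1.7821e-10 J × 6.022e23 mol⁻¹ = 1.0732e+14 J/mol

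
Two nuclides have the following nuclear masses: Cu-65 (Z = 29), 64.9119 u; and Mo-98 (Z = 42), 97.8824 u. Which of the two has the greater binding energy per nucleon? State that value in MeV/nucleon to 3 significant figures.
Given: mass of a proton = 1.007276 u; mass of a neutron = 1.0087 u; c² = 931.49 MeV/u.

Cu-65; 8.77 MeV/nucleon

Cu-65: Σm = 29(1.007276) + 36(1.0087) = 65.524204 u; Δm = 0.612304 u; E_B = 570.355 MeV; E_B/A = 8.7747 MeV
Mo-98: Σm = 42(1.007276) + 56(1.0087) = 98.792792 u; Δm = 0.910392 u; E_B = 848.02 MeV; E_B/A = 8.653 MeV
Cu-65 has the higher binding energy per nucleon, so it is the more tightly bound nucleus.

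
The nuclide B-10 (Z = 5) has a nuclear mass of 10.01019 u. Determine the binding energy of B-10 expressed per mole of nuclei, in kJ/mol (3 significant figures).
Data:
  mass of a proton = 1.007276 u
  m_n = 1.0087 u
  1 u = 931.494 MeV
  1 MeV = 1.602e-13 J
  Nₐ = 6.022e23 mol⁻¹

Z = 5, so N = A − Z = 10 − 5 = 5.
Total constituent mass: 5 × 1.007276 + 5 × 1.0087 = 10.079880 u
The mass defect is 10.079880 − 10.01019 = 0.069690 u.
Converting to energy: 0.069690 u × 931.494 MeV/u = 64.9158 MeV
Per nucleus in joules: 64.9158 MeV × 1.602e-13 J/MeV = 1.0400e-11 J
Per mole: 1.0400e-11 J × 6.022e23 mol⁻¹ = 6.2629e+12 J/mol

6.26e+09 kJ/mol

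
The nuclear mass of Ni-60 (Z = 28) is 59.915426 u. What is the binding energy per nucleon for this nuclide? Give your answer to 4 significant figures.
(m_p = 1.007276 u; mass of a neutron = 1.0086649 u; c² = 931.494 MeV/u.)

Mass of separated nucleons = 28(1.007276) + 32(1.0086649) = 28.203728 + 32.2772768 = 60.4810048 u
Mass defect Δm = 60.4810048 − 59.915426 = 0.5655788 u
E_B = 0.5655788 × 931.494 = 526.833 MeV
Per nucleon: 526.833 / 60 = 8.781 MeV

8.781 MeV/nucleon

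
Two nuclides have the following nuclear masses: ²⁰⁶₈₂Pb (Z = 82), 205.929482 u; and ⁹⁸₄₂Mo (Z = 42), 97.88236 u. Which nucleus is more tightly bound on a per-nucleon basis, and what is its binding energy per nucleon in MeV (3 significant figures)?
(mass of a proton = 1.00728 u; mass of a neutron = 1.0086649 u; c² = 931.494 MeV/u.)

²⁰⁶₈₂Pb: Σm = 82(1.00728) + 124(1.0086649) = 207.6714076 u; Δm = 1.7419256 u; E_B = 1622.6 MeV; E_B/A = 7.877 MeV
⁹⁸₄₂Mo: Σm = 42(1.00728) + 56(1.0086649) = 98.7909944 u; Δm = 0.9086344 u; E_B = 846.39 MeV; E_B/A = 8.637 MeV
⁹⁸₄₂Mo has the higher binding energy per nucleon, so it is the more tightly bound nucleus.

⁹⁸₄₂Mo; 8.64 MeV/nucleon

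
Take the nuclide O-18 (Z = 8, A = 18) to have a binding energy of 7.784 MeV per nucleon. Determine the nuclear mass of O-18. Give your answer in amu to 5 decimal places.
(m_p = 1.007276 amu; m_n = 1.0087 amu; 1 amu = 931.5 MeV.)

Total binding energy = 18 × 7.784 = 140.112 MeV
Mass defect = 140.112 MeV / (931.5 MeV/amu) = 0.1504155 amu
Constituent mass = 8(1.007276) + 10(1.0087) = 18.145208 amu
Nuclear mass = 18.145208 − 0.1504155 = 17.9947925 amu ≈ 17.99479 amu (to 5 decimal places)

17.99479 amu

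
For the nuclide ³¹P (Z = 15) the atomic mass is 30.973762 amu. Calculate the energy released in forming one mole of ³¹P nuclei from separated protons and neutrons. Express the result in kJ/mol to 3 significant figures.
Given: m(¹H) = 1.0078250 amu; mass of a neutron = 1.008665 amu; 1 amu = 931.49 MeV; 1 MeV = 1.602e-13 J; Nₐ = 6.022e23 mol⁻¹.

The nucleus contains 15 protons and 31 − 15 = 16 neutrons.
Σm = 15·m(¹H) + 16·m_n = 15.1173750 + 16.138640 = 31.2560150 amu
The mass defect is 31.2560150 − 30.973762 = 0.2822530 amu.
E_B = 0.2822530 × 931.49 = 262.916 MeV
Per nucleus in joules: 262.916 MeV × 1.602e-13 J/MeV = 4.2119e-11 J
Per mole: 4.2119e-11 J × 6.022e23 mol⁻¹ = 2.5364e+13 J/mol

2.54e+10 kJ/mol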